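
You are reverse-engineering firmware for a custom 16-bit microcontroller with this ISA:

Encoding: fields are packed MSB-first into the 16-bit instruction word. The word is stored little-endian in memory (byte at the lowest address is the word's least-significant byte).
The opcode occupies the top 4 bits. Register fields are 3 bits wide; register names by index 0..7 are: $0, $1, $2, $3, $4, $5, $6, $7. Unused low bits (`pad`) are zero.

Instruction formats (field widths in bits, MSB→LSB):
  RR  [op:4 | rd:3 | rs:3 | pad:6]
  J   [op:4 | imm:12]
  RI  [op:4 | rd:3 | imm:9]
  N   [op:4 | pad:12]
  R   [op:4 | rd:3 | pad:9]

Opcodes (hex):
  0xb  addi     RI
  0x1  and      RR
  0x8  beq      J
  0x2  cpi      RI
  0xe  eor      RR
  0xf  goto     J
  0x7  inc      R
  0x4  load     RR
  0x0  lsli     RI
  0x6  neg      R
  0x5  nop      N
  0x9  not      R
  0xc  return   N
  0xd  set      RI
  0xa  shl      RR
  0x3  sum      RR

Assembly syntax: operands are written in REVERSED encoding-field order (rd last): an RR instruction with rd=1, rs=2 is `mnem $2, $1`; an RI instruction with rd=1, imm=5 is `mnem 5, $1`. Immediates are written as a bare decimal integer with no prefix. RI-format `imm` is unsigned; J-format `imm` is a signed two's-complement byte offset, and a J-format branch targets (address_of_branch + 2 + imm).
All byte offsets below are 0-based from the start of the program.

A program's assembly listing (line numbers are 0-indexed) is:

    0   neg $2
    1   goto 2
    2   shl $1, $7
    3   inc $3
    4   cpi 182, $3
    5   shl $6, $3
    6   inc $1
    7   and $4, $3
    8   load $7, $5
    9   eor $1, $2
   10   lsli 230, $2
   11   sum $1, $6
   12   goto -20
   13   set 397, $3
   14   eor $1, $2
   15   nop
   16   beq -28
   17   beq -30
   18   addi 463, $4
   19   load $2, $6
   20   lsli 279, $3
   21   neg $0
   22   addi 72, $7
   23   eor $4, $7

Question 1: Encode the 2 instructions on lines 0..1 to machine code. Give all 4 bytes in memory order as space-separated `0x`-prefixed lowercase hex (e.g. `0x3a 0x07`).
0x00 0x64 0x02 0xf0

line 0 (neg): pack op=0x6:4|rd=2:3|pad=0:9 = 0x6400; little→ 00 64
line 1 (goto): pack op=0xf:4|imm=2:12 = 0xf002; little→ 02 f0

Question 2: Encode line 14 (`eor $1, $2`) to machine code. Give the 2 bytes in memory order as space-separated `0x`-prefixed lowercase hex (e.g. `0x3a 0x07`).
0x40 0xe4

L14: eor op=0xe:4|rd=2:3|rs=1:3|pad=0:6 ⇒ 0xe440 ⇒ little 40 e4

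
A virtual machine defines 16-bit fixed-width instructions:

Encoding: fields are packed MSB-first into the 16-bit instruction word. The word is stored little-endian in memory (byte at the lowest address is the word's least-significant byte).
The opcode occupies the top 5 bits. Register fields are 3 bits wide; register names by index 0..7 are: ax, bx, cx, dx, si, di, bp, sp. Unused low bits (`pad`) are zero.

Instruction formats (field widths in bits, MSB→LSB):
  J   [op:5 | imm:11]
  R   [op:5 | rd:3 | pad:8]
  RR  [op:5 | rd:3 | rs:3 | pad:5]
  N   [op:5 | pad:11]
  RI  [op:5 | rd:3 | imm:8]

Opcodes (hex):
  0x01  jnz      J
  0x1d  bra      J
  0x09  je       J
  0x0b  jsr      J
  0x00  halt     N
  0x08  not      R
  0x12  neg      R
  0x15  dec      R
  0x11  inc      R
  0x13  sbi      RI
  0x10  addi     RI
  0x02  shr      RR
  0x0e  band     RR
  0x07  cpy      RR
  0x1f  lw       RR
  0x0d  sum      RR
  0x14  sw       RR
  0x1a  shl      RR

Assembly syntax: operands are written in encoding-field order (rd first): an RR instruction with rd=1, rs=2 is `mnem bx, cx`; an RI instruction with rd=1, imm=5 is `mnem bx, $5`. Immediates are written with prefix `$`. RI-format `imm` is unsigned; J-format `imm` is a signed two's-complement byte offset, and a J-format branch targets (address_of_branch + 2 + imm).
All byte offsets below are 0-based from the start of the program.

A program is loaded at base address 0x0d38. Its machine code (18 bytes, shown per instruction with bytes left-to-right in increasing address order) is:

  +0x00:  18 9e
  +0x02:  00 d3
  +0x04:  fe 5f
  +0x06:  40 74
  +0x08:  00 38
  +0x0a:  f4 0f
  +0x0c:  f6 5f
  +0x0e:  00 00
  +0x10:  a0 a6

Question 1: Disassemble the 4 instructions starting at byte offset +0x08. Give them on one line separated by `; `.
cpy ax, ax; jnz $-12; jsr $-10; halt

off 0x08: read 00 38 as little → 0x3800
  top 5b → 0x7 → cpy [RR]
  rd: (w>>8)&0x7=0x0 → ax
  rs: (w>>5)&0x7=0x0 → ax
off 0x0a: read f4 0f as little → 0x0ff4
  top 5b → 0x1 → jnz [J]
  imm: (w>>0)&0x7ff=0x7f4 (s11→-12) → $-12
off 0x0c: read f6 5f as little → 0x5ff6
  top 5b → 0xb → jsr [J]
  imm: (w>>0)&0x7ff=0x7f6 (s11→-10) → $-10
off 0x0e: read 00 00 as little → 0x0000
  top 5b → 0x0 → halt [N]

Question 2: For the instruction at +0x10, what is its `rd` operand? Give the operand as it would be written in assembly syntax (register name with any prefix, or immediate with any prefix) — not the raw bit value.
bp

[10] a0 a6 → 0xa6a0
  top 5b → 0x14 → sw [RR]
  rd: (w>>8)&0x7=0x6 → bp
  rs: (w>>5)&0x7=0x5 → di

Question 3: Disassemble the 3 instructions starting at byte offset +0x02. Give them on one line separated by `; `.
+0x02: 00 d3 ⇒ word 0xd300 (little)
  op=0xd300>>11=0x1a ⇒ shl (RR)
  [10:8] rd=3 = dx
  [7:5] rs=0 = ax
+0x04: fe 5f ⇒ word 0x5ffe (little)
  op=0x5ffe>>11=0xb ⇒ jsr (J)
  [10:0] imm=2046 (s11→-2) = $-2
+0x06: 40 74 ⇒ word 0x7440 (little)
  op=0x7440>>11=0xe ⇒ band (RR)
  [10:8] rd=4 = si
  [7:5] rs=2 = cx

shl dx, ax; jsr $-2; band si, cx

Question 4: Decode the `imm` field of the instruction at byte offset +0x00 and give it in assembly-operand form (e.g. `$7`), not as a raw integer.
[00] 18 9e → 0x9e18
  top 5b → 0x13 → sbi [RI]
  [10:8] rd=6 = bp
  [7:0] imm=24 = $24

$24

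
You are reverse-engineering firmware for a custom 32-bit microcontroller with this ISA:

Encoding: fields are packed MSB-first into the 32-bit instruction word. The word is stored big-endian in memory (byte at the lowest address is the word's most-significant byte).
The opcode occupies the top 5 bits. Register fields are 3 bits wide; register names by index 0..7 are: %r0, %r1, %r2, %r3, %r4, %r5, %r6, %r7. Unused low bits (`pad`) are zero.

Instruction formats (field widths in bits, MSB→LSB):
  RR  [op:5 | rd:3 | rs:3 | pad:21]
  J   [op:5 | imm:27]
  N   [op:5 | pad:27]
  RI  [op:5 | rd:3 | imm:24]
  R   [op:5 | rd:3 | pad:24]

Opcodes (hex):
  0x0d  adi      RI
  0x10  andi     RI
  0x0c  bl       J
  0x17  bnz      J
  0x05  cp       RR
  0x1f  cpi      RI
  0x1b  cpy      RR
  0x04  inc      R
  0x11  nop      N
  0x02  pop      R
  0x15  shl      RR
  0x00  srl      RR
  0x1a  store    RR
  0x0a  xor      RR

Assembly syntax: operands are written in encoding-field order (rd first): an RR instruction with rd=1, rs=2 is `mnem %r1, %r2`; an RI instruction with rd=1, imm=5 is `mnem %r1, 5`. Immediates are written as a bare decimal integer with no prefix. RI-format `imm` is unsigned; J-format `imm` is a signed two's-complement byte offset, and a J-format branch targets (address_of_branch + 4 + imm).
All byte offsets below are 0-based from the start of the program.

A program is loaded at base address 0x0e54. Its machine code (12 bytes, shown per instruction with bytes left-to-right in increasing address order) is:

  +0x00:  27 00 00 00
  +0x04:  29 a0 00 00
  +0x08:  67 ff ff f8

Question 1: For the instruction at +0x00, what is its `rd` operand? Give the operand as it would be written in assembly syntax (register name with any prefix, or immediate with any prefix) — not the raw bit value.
%r7

[00] 27 00 00 00 → 0x27000000
  opcode bits[31:27]=0x4: inc/R
  rd@[26:24]=0x7 ⇒ %r7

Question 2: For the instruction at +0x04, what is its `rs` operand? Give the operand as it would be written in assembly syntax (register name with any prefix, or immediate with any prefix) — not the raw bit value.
%r5

+0x04: 29 a0 00 00 ⇒ word 0x29a00000 (big)
  op=0x29a00000>>27=0x5 ⇒ cp (RR)
  rd: (w>>24)&0x7=0x1 → %r1
  rs: (w>>21)&0x7=0x5 → %r5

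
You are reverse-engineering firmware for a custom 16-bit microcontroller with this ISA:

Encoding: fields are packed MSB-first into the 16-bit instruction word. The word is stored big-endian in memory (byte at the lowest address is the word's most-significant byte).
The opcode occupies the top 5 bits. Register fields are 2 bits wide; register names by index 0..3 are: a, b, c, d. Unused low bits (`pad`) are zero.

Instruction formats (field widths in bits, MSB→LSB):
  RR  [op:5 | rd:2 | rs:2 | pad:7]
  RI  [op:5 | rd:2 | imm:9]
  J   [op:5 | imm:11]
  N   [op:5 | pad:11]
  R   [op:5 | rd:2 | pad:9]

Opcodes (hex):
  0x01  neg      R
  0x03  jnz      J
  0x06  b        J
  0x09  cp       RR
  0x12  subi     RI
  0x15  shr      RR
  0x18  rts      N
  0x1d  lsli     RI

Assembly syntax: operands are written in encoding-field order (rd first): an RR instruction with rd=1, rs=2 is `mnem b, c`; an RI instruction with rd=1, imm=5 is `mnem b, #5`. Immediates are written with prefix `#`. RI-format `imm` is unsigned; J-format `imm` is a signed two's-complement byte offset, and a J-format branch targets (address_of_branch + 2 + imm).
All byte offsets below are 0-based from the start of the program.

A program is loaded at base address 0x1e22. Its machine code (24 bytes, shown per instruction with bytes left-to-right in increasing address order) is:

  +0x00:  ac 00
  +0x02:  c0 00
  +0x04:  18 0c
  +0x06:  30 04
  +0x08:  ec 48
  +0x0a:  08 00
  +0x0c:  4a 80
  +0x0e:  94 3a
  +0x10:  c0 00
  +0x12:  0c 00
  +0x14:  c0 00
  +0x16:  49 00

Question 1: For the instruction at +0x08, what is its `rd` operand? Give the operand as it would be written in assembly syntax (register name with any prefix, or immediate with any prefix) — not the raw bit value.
c

@+08  big-endian(ec 48) = 0xec48
  op=0xec48>>11=0x1d ⇒ lsli (RI)
  rd@[10:9]=0x2 ⇒ c
  imm@[8:0]=0x48 ⇒ #72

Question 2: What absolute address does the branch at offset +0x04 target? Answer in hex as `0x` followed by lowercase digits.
off 0x04: read 18 0c as big → 0x180c
  opcode bits[15:11]=0x3: jnz/J
  imm: (w>>0)&0x7ff=0xc → #12
  target = base 0x1e22 + off 0x04 + 2 + imm 12 = 0x1e34

0x1e34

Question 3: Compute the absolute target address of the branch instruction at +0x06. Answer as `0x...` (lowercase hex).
@+06  big-endian(30 04) = 0x3004
  top 5b → 0x6 → b [J]
  imm: (w>>0)&0x7ff=0x4 → #4
  target = base 0x1e22 + off 0x06 + 2 + imm 4 = 0x1e2e

0x1e2e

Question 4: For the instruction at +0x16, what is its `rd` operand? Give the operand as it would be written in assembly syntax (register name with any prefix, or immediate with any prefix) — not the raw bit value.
+0x16: 49 00 ⇒ word 0x4900 (big)
  top 5b → 0x9 → cp [RR]
  rd@[10:9]=0x0 ⇒ a
  rs@[8:7]=0x2 ⇒ c

a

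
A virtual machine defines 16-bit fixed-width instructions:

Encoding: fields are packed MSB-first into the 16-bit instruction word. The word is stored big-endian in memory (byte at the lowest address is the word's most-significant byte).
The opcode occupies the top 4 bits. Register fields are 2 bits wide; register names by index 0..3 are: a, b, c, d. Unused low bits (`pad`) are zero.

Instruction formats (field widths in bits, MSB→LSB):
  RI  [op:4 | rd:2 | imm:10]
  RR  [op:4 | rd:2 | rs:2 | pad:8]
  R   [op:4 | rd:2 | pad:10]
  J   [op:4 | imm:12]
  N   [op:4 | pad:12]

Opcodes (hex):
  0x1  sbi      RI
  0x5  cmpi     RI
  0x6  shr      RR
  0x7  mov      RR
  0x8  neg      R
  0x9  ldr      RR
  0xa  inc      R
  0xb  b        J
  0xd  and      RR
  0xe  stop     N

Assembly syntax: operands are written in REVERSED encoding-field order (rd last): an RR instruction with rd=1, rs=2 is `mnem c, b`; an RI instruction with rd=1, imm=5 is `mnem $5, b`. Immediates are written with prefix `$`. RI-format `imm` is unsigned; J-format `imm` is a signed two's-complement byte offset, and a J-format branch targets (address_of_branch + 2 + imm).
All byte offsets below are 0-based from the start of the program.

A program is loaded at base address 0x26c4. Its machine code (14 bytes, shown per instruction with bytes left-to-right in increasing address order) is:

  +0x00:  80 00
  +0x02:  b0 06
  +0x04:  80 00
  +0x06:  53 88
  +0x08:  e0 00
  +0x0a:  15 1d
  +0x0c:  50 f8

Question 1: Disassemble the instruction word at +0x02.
b $6

+0x02: b0 06 ⇒ word 0xb006 (big)
  op=0xb006>>12=0xb ⇒ b (J)
  imm: (w>>0)&0xfff=0x6 → $6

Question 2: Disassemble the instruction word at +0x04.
neg a

[04] 80 00 → 0x8000
  op=0x8000>>12=0x8 ⇒ neg (R)
  [11:10] rd=0 = a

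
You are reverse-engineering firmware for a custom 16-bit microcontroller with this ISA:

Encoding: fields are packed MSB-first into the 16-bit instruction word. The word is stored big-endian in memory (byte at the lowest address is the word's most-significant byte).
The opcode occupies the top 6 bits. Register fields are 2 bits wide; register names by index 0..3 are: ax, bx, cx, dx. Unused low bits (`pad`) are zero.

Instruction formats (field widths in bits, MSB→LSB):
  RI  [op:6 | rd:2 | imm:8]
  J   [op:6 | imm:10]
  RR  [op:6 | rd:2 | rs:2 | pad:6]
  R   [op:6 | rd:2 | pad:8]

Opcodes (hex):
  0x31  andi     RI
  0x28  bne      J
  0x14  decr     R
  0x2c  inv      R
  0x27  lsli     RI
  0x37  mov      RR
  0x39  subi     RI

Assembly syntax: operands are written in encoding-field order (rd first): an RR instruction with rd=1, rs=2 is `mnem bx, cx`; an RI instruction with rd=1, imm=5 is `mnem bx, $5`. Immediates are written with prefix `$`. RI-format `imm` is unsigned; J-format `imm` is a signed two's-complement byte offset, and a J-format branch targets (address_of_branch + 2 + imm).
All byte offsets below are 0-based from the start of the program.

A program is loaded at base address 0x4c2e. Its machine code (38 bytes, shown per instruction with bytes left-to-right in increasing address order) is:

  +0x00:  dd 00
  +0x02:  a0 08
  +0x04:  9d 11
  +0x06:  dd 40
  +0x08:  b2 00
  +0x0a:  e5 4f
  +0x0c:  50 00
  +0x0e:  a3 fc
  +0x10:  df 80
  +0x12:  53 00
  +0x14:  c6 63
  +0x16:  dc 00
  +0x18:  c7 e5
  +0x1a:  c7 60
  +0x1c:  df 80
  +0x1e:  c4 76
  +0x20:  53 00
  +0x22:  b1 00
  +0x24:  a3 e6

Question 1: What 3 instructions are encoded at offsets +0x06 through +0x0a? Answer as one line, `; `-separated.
mov bx, bx; inv cx; subi bx, $79

[06] dd 40 → 0xdd40
  op=0xdd40>>10=0x37 ⇒ mov (RR)
  rd: (w>>8)&0x3=0x1 → bx
  rs: (w>>6)&0x3=0x1 → bx
[08] b2 00 → 0xb200
  op=0xb200>>10=0x2c ⇒ inv (R)
  rd: (w>>8)&0x3=0x2 → cx
[0a] e5 4f → 0xe54f
  op=0xe54f>>10=0x39 ⇒ subi (RI)
  rd: (w>>8)&0x3=0x1 → bx
  imm: (w>>0)&0xff=0x4f → $79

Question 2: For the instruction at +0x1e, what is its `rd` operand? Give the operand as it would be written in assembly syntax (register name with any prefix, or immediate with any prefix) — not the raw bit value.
+0x1e: c4 76 ⇒ word 0xc476 (big)
  top 6b → 0x31 → andi [RI]
  rd: (w>>8)&0x3=0x0 → ax
  imm: (w>>0)&0xff=0x76 → $118

ax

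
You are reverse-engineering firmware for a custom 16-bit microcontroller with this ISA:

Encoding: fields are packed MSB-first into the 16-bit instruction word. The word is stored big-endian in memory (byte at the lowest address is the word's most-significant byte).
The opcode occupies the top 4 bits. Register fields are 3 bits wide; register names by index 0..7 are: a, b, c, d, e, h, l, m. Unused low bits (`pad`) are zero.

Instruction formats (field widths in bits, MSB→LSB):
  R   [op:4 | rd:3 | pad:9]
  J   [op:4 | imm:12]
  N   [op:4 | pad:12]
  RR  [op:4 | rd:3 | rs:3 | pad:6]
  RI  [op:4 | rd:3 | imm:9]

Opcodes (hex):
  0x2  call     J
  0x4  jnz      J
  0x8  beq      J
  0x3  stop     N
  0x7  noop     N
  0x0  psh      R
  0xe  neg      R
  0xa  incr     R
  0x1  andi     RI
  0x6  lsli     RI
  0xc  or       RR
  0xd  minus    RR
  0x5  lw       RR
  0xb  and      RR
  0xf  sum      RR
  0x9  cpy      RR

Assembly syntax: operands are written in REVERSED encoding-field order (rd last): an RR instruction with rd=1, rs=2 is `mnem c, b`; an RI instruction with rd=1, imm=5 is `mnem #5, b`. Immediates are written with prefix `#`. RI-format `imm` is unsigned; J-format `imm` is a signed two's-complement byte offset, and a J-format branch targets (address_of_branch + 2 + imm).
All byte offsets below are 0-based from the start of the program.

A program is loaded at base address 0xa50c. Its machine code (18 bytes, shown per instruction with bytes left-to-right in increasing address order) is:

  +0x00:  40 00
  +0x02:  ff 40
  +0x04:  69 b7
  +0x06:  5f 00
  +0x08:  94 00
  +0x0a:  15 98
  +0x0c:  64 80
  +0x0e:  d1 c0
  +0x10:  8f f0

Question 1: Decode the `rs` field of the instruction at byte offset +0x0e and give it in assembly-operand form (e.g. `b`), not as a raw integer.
[0e] d1 c0 → 0xd1c0
  op=0xd1c0>>12=0xd ⇒ minus (RR)
  rd: (w>>9)&0x7=0x0 → a
  rs: (w>>6)&0x7=0x7 → m

m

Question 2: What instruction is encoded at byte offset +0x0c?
off 0x0c: read 64 80 as big → 0x6480
  top 4b → 0x6 → lsli [RI]
  rd: (w>>9)&0x7=0x2 → c
  imm: (w>>0)&0x1ff=0x80 → #128

lsli #128, c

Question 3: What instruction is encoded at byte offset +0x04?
lsli #439, e

@+04  big-endian(69 b7) = 0x69b7
  top 4b → 0x6 → lsli [RI]
  rd@[11:9]=0x4 ⇒ e
  imm@[8:0]=0x1b7 ⇒ #439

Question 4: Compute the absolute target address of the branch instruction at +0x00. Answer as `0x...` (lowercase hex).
0xa50e

@+00  big-endian(40 00) = 0x4000
  op=0x4000>>12=0x4 ⇒ jnz (J)
  imm: (w>>0)&0xfff=0x0 → #0
  target = base 0xa50c + off 0x00 + 2 + imm 0 = 0xa50e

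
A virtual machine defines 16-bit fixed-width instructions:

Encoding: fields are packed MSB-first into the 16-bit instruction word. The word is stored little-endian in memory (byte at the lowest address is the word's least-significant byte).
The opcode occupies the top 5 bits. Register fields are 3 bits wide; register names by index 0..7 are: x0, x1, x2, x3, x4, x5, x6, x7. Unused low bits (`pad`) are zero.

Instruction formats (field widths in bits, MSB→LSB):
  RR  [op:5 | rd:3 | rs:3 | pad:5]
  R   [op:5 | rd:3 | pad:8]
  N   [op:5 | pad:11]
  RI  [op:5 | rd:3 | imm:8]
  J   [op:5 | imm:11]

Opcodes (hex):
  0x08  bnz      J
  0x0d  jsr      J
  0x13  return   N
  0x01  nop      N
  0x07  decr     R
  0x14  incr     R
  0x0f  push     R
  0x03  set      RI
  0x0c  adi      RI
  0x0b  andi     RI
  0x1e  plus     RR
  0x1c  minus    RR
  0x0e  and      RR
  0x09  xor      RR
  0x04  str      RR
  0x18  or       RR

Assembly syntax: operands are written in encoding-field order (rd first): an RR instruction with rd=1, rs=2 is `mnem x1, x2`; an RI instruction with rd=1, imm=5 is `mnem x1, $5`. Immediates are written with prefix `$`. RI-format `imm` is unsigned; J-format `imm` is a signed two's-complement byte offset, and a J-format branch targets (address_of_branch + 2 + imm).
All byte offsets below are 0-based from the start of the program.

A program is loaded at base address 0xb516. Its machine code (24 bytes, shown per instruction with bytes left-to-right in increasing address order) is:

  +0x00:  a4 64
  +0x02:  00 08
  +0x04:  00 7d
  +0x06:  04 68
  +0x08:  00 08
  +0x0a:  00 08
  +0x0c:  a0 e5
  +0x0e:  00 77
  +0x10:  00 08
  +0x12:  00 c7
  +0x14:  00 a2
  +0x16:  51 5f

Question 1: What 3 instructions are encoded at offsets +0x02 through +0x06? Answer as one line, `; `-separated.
[02] 00 08 → 0x0800
  op=0x0800>>11=0x1 ⇒ nop (N)
[04] 00 7d → 0x7d00
  op=0x7d00>>11=0xf ⇒ push (R)
  rd@[10:8]=0x5 ⇒ x5
[06] 04 68 → 0x6804
  op=0x6804>>11=0xd ⇒ jsr (J)
  imm@[10:0]=0x4 ⇒ $4

nop; push x5; jsr $4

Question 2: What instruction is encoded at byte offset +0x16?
+0x16: 51 5f ⇒ word 0x5f51 (little)
  opcode bits[15:11]=0xb: andi/RI
  [10:8] rd=7 = x7
  [7:0] imm=81 = $81

andi x7, $81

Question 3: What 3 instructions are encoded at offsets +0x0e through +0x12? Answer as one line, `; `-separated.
and x7, x0; nop; or x7, x0

+0x0e: 00 77 ⇒ word 0x7700 (little)
  op=0x7700>>11=0xe ⇒ and (RR)
  [10:8] rd=7 = x7
  [7:5] rs=0 = x0
+0x10: 00 08 ⇒ word 0x0800 (little)
  op=0x0800>>11=0x1 ⇒ nop (N)
+0x12: 00 c7 ⇒ word 0xc700 (little)
  op=0xc700>>11=0x18 ⇒ or (RR)
  [10:8] rd=7 = x7
  [7:5] rs=0 = x0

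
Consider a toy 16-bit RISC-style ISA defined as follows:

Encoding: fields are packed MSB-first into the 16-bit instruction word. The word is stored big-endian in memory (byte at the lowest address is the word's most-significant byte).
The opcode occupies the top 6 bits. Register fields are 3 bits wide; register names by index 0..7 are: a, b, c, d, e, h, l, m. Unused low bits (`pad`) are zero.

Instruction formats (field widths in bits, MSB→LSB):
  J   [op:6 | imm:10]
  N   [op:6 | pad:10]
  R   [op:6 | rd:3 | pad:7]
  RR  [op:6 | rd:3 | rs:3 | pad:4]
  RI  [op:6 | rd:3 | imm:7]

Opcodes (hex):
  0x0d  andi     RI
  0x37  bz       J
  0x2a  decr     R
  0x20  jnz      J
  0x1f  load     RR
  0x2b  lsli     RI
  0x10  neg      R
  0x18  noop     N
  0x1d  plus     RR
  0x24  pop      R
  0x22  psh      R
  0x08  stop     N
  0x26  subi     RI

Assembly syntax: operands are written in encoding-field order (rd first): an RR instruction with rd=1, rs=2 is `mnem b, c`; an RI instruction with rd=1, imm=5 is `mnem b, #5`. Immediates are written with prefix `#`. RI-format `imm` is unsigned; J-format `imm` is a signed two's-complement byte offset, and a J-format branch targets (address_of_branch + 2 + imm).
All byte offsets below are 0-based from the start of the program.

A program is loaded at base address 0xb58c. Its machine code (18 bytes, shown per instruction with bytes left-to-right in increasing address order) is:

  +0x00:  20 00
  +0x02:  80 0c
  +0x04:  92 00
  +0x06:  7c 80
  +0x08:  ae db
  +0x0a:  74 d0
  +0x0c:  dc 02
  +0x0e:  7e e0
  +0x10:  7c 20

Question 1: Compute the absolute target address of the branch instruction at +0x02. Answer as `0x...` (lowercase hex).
0xb59c

[02] 80 0c → 0x800c
  top 6b → 0x20 → jnz [J]
  imm: (w>>0)&0x3ff=0xc → #12
  target = base 0xb58c + off 0x02 + 2 + imm 12 = 0xb59c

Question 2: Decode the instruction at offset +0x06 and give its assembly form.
[06] 7c 80 → 0x7c80
  op=0x7c80>>10=0x1f ⇒ load (RR)
  rd: (w>>7)&0x7=0x1 → b
  rs: (w>>4)&0x7=0x0 → a

load b, a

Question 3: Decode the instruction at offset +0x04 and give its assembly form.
[04] 92 00 → 0x9200
  op=0x9200>>10=0x24 ⇒ pop (R)
  [9:7] rd=4 = e

pop e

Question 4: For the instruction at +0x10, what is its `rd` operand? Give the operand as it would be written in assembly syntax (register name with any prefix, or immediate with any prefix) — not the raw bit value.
a

@+10  big-endian(7c 20) = 0x7c20
  top 6b → 0x1f → load [RR]
  rd: (w>>7)&0x7=0x0 → a
  rs: (w>>4)&0x7=0x2 → c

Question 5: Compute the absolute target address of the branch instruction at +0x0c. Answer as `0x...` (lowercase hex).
0xb59c

[0c] dc 02 → 0xdc02
  op=0xdc02>>10=0x37 ⇒ bz (J)
  imm: (w>>0)&0x3ff=0x2 → #2
  target = base 0xb58c + off 0x0c + 2 + imm 2 = 0xb59c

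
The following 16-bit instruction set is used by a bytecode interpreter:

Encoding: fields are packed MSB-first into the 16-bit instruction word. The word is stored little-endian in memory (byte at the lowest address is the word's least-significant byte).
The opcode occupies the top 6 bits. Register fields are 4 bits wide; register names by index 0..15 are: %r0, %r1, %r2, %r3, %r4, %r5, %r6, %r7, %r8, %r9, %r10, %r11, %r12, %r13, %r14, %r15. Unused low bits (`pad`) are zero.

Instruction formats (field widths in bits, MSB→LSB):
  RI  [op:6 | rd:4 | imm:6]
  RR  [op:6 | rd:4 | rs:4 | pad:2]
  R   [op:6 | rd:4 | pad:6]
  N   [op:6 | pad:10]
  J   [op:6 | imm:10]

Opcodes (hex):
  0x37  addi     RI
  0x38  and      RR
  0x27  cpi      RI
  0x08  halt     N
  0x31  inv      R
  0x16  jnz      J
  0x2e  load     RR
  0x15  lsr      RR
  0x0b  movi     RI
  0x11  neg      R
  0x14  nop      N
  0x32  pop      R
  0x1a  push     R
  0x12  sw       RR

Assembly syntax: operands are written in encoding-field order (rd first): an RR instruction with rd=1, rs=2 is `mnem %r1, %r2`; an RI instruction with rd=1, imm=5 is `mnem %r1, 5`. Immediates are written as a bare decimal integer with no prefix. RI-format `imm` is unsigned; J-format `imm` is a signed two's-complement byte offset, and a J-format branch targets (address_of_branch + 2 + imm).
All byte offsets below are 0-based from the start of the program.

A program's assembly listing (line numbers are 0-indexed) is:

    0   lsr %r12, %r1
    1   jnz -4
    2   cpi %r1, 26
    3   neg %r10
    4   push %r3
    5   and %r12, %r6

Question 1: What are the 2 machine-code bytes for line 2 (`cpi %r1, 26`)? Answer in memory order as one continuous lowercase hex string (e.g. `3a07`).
2. cpi fields op=0x27:6|rd=1:4|imm=26:6 → word 9c5ah → 5a 9c

5a9c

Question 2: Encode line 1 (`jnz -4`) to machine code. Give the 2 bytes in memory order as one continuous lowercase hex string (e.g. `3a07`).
line 1 (jnz): pack op=0x16:6|imm=-4:10 = 0x5bfc; little→ fc 5b

fc5b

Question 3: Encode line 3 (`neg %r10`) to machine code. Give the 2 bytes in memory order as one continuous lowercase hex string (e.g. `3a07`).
3. neg fields op=0x11:6|rd=10:4|pad=0:6 → word 4680h → 80 46

8046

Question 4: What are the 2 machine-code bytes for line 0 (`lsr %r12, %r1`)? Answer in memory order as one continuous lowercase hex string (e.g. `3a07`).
line 0 (lsr): pack op=0x15:6|rd=12:4|rs=1:4|pad=0:2 = 0x5704; little→ 04 57

0457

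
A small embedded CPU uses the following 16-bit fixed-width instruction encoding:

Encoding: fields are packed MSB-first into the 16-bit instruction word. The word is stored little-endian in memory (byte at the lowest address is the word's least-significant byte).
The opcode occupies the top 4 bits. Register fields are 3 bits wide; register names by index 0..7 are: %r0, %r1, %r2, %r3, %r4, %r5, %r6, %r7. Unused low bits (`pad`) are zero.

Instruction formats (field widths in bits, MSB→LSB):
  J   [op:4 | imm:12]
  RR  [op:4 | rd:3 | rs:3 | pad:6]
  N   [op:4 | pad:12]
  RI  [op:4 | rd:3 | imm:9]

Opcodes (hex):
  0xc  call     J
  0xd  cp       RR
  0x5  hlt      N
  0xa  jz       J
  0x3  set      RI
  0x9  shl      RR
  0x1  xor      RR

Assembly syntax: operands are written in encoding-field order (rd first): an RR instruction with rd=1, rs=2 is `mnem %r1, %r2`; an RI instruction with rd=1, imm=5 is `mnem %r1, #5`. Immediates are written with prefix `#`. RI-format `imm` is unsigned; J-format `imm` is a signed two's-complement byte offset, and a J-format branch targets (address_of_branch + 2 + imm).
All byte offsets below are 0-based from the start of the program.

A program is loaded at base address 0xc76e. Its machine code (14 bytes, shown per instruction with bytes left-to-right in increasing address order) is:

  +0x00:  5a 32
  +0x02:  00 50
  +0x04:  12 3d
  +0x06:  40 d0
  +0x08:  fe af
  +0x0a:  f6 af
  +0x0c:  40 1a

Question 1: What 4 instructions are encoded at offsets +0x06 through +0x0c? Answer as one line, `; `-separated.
cp %r0, %r1; jz #-2; jz #-10; xor %r5, %r1

[06] 40 d0 → 0xd040
  top 4b → 0xd → cp [RR]
  rd@[11:9]=0x0 ⇒ %r0
  rs@[8:6]=0x1 ⇒ %r1
[08] fe af → 0xaffe
  top 4b → 0xa → jz [J]
  imm@[11:0]=0xffe (s12→-2) ⇒ #-2
[0a] f6 af → 0xaff6
  top 4b → 0xa → jz [J]
  imm@[11:0]=0xff6 (s12→-10) ⇒ #-10
[0c] 40 1a → 0x1a40
  top 4b → 0x1 → xor [RR]
  rd@[11:9]=0x5 ⇒ %r5
  rs@[8:6]=0x1 ⇒ %r1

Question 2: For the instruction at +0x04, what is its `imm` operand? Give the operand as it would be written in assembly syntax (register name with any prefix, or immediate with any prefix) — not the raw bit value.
@+04  little-endian(12 3d) = 0x3d12
  top 4b → 0x3 → set [RI]
  rd: (w>>9)&0x7=0x6 → %r6
  imm: (w>>0)&0x1ff=0x112 → #274

#274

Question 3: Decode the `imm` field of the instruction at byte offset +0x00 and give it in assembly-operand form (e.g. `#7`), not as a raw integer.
#90

[00] 5a 32 → 0x325a
  top 4b → 0x3 → set [RI]
  rd: (w>>9)&0x7=0x1 → %r1
  imm: (w>>0)&0x1ff=0x5a → #90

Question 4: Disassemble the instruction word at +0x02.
+0x02: 00 50 ⇒ word 0x5000 (little)
  opcode bits[15:12]=0x5: hlt/N

hlt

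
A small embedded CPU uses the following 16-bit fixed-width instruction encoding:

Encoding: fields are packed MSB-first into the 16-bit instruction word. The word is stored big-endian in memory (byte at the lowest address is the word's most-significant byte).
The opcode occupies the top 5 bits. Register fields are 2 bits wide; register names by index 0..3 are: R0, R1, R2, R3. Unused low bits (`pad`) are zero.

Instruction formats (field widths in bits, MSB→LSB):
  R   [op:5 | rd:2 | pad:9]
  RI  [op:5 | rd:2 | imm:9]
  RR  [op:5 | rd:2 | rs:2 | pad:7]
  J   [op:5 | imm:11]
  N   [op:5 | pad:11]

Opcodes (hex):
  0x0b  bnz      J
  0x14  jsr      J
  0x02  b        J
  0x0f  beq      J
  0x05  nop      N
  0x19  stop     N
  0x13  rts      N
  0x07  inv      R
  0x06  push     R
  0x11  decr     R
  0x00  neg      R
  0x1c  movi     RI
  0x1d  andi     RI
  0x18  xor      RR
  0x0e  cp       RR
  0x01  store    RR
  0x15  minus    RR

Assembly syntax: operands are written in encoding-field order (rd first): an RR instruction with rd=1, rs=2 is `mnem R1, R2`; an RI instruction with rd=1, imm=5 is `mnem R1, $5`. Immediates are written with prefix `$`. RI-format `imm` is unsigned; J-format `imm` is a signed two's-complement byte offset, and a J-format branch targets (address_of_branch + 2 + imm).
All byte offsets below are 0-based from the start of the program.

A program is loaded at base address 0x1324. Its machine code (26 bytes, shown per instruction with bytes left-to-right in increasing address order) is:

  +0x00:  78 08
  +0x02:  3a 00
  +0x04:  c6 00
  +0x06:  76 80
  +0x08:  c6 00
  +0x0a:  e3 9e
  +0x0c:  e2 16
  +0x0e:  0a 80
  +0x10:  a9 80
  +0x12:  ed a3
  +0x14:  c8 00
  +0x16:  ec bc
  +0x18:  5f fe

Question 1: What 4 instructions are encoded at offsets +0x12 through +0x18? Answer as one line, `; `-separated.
@+12  big-endian(ed a3) = 0xeda3
  opcode bits[15:11]=0x1d: andi/RI
  rd: (w>>9)&0x3=0x2 → R2
  imm: (w>>0)&0x1ff=0x1a3 → $419
@+14  big-endian(c8 00) = 0xc800
  opcode bits[15:11]=0x19: stop/N
@+16  big-endian(ec bc) = 0xecbc
  opcode bits[15:11]=0x1d: andi/RI
  rd: (w>>9)&0x3=0x2 → R2
  imm: (w>>0)&0x1ff=0xbc → $188
@+18  big-endian(5f fe) = 0x5ffe
  opcode bits[15:11]=0xb: bnz/J
  imm: (w>>0)&0x7ff=0x7fe (s11→-2) → $-2

andi R2, $419; stop; andi R2, $188; bnz $-2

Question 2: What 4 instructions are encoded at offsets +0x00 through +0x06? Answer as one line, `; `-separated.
+0x00: 78 08 ⇒ word 0x7808 (big)
  top 5b → 0xf → beq [J]
  imm@[10:0]=0x8 ⇒ $8
+0x02: 3a 00 ⇒ word 0x3a00 (big)
  top 5b → 0x7 → inv [R]
  rd@[10:9]=0x1 ⇒ R1
+0x04: c6 00 ⇒ word 0xc600 (big)
  top 5b → 0x18 → xor [RR]
  rd@[10:9]=0x3 ⇒ R3
  rs@[8:7]=0x0 ⇒ R0
+0x06: 76 80 ⇒ word 0x7680 (big)
  top 5b → 0xe → cp [RR]
  rd@[10:9]=0x3 ⇒ R3
  rs@[8:7]=0x1 ⇒ R1

beq $8; inv R1; xor R3, R0; cp R3, R1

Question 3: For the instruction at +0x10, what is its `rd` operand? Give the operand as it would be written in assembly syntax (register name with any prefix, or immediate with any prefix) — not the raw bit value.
R0

+0x10: a9 80 ⇒ word 0xa980 (big)
  op=0xa980>>11=0x15 ⇒ minus (RR)
  rd@[10:9]=0x0 ⇒ R0
  rs@[8:7]=0x3 ⇒ R3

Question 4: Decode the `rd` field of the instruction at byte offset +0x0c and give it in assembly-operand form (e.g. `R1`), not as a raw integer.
off 0x0c: read e2 16 as big → 0xe216
  top 5b → 0x1c → movi [RI]
  rd: (w>>9)&0x3=0x1 → R1
  imm: (w>>0)&0x1ff=0x16 → $22

R1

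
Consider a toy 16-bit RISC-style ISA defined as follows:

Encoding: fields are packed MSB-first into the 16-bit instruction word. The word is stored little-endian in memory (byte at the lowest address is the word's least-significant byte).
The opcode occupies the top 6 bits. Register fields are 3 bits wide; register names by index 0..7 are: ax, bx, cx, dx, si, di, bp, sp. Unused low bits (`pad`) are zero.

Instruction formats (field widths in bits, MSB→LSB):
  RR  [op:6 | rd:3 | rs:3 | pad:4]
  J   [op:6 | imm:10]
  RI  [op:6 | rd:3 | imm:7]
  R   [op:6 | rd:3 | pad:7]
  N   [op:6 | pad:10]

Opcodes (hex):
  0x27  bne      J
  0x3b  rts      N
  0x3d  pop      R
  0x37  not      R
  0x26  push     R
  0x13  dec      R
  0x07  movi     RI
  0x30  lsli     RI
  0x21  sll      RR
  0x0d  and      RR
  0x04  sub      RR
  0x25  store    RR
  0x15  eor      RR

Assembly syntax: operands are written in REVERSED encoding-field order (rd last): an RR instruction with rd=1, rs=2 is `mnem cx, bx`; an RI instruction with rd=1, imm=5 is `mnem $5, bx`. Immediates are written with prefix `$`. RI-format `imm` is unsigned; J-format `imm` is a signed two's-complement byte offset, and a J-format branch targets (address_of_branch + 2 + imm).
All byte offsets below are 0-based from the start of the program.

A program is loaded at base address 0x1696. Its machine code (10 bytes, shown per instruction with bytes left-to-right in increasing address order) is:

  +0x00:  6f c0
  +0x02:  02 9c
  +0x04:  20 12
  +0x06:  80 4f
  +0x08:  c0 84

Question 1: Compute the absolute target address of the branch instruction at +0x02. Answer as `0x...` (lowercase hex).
0x169c

[02] 02 9c → 0x9c02
  op=0x9c02>>10=0x27 ⇒ bne (J)
  [9:0] imm=2 = $2
  target = base 0x1696 + off 0x02 + 2 + imm 2 = 0x169c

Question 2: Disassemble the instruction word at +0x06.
+0x06: 80 4f ⇒ word 0x4f80 (little)
  top 6b → 0x13 → dec [R]
  rd@[9:7]=0x7 ⇒ sp

dec sp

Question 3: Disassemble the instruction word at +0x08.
off 0x08: read c0 84 as little → 0x84c0
  opcode bits[15:10]=0x21: sll/RR
  [9:7] rd=1 = bx
  [6:4] rs=4 = si

sll si, bx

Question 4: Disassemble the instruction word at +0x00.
lsli $111, ax

+0x00: 6f c0 ⇒ word 0xc06f (little)
  opcode bits[15:10]=0x30: lsli/RI
  [9:7] rd=0 = ax
  [6:0] imm=111 = $111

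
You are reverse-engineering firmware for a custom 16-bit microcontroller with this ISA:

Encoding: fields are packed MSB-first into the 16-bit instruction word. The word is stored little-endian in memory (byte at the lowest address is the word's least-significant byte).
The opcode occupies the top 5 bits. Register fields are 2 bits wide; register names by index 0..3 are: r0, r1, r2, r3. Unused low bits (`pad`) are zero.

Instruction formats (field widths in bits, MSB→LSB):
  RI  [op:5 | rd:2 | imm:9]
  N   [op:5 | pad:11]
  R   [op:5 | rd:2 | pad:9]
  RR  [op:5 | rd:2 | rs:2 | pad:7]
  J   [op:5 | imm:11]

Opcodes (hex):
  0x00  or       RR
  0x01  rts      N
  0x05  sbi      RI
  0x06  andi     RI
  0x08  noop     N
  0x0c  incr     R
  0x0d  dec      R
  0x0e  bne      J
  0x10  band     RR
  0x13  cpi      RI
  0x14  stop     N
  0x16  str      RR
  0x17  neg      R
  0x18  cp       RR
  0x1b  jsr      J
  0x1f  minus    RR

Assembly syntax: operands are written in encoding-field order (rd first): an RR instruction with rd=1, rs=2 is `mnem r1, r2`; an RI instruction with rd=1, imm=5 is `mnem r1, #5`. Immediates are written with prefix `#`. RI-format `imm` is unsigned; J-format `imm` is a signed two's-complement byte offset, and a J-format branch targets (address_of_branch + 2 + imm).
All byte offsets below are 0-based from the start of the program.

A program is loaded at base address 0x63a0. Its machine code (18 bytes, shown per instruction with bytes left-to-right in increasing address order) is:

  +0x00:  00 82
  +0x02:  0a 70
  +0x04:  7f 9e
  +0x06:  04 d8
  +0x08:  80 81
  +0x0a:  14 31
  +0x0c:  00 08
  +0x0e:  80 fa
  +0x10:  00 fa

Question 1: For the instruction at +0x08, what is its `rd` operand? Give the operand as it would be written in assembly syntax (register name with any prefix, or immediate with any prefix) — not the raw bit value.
r0

[08] 80 81 → 0x8180
  top 5b → 0x10 → band [RR]
  rd@[10:9]=0x0 ⇒ r0
  rs@[8:7]=0x3 ⇒ r3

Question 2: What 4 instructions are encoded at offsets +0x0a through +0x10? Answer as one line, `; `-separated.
@+0a  little-endian(14 31) = 0x3114
  op=0x3114>>11=0x6 ⇒ andi (RI)
  rd@[10:9]=0x0 ⇒ r0
  imm@[8:0]=0x114 ⇒ #276
@+0c  little-endian(00 08) = 0x0800
  op=0x0800>>11=0x1 ⇒ rts (N)
@+0e  little-endian(80 fa) = 0xfa80
  op=0xfa80>>11=0x1f ⇒ minus (RR)
  rd@[10:9]=0x1 ⇒ r1
  rs@[8:7]=0x1 ⇒ r1
@+10  little-endian(00 fa) = 0xfa00
  op=0xfa00>>11=0x1f ⇒ minus (RR)
  rd@[10:9]=0x1 ⇒ r1
  rs@[8:7]=0x0 ⇒ r0

andi r0, #276; rts; minus r1, r1; minus r1, r0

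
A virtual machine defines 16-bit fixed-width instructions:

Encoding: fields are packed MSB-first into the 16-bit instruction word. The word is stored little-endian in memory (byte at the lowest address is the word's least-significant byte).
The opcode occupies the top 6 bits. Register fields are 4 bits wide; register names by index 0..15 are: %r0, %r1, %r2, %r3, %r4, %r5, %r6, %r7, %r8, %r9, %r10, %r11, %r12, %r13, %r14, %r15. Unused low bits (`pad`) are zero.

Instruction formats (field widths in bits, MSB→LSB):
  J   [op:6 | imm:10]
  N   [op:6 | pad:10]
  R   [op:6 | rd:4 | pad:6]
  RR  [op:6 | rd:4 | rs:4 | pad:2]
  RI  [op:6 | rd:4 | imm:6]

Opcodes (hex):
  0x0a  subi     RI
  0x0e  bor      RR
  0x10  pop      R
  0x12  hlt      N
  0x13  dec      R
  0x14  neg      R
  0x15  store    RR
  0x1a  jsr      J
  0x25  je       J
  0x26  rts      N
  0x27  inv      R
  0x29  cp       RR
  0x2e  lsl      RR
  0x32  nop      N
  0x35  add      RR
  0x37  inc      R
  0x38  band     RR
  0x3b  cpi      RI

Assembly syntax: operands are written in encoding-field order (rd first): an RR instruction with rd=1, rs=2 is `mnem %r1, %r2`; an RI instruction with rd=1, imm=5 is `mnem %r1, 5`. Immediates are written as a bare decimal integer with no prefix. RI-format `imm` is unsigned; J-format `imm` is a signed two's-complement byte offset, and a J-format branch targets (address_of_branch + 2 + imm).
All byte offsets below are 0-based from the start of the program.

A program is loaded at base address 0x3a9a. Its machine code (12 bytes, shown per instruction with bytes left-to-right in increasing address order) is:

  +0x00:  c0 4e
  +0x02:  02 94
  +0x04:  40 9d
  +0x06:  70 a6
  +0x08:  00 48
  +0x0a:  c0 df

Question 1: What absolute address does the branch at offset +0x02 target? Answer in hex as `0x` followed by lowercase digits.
@+02  little-endian(02 94) = 0x9402
  opcode bits[15:10]=0x25: je/J
  [9:0] imm=2 = 2
  target = base 0x3a9a + off 0x02 + 2 + imm 2 = 0x3aa0

0x3aa0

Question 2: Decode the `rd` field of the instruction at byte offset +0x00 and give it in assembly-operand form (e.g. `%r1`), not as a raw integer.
%r11

+0x00: c0 4e ⇒ word 0x4ec0 (little)
  op=0x4ec0>>10=0x13 ⇒ dec (R)
  rd@[9:6]=0xb ⇒ %r11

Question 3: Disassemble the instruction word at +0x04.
inv %r5

off 0x04: read 40 9d as little → 0x9d40
  top 6b → 0x27 → inv [R]
  [9:6] rd=5 = %r5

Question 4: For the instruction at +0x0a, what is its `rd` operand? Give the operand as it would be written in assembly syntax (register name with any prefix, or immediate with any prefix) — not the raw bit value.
%r15

+0x0a: c0 df ⇒ word 0xdfc0 (little)
  top 6b → 0x37 → inc [R]
  [9:6] rd=15 = %r15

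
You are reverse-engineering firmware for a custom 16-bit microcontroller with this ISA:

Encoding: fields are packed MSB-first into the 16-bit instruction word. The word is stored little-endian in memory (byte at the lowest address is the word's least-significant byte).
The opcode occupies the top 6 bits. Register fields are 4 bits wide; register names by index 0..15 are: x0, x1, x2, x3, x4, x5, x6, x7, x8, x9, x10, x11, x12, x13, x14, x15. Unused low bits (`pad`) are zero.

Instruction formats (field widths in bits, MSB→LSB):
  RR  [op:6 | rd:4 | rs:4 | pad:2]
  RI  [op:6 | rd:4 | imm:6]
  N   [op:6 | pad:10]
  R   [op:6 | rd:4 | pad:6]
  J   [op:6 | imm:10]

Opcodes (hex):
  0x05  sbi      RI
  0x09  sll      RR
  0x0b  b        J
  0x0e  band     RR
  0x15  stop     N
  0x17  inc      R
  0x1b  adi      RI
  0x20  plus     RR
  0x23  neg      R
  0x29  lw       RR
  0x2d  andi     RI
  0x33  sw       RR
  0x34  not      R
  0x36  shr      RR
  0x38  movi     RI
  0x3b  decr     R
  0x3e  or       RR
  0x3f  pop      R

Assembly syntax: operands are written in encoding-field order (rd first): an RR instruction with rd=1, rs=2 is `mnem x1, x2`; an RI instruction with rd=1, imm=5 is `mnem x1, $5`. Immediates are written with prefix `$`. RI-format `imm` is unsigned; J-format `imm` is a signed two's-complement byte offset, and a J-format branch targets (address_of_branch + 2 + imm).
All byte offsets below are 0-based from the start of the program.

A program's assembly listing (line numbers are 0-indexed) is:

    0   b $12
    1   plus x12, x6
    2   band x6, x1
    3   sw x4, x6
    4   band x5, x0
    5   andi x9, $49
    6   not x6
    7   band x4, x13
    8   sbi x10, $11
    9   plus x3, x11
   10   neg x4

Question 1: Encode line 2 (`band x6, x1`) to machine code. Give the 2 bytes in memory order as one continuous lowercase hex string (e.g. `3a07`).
line 2 (band): pack op=0xe:6|rd=6:4|rs=1:4|pad=0:2 = 0x3984; little→ 84 39

8439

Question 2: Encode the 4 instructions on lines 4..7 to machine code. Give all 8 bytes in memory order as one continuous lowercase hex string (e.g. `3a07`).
line 4 (band): pack op=0xe:6|rd=5:4|rs=0:4|pad=0:2 = 0x3940; little→ 40 39
line 5 (andi): pack op=0x2d:6|rd=9:4|imm=49:6 = 0xb671; little→ 71 b6
line 6 (not): pack op=0x34:6|rd=6:4|pad=0:6 = 0xd180; little→ 80 d1
line 7 (band): pack op=0xe:6|rd=4:4|rs=13:4|pad=0:2 = 0x3934; little→ 34 39

403971b680d13439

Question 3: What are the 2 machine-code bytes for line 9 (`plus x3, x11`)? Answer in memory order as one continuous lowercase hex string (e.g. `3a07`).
ec80

9. plus fields op=0x20:6|rd=3:4|rs=11:4|pad=0:2 → word 80ech → ec 80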